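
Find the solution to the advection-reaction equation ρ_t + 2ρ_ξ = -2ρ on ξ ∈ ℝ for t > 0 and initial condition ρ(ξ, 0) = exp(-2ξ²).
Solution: Substitute ρ = exp(-2t)u, i.e. u = exp(2t)ρ.
By the product rule, ρ_t = exp(-2t)(u_t - 2u), ρ_ξ = exp(-2t)u_ξ.
Substituting into the PDE and dividing by exp(-2t): u_t - 2u + 2u_ξ = -2u.
The lower-order terms cancel, leaving the standard advection equation u_t + 2u_ξ = 0.
Initial data for u: u(ξ,0) = ρ(ξ,0) = exp(-2ξ²).
Solve for u:
  By method of characteristics (waves move right with speed 2):
  Along characteristics ξ - 2t = const, u is constant, so u(ξ,t) = f(ξ - 2t) with f = u(·, 0).
Hence u(ξ,t) = exp(-2(-2t + ξ)²).
Transform back: ρ(ξ,t) = exp(-2t)u(ξ,t).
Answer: ρ(ξ, t) = exp(-2t)exp(-2(-2t + ξ)²)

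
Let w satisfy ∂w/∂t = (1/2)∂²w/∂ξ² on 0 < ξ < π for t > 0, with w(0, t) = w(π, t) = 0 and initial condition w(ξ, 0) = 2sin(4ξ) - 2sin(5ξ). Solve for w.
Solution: Separating variables: w = Σ c_n exp(-n²t/2) sin(nξ). From w(ξ,0) = 2sin(4ξ) - 2sin(5ξ): c_4=2, c_5=-2.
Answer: w(ξ, t) = 2exp(-8t)sin(4ξ) - 2exp(-25t/2)sin(5ξ)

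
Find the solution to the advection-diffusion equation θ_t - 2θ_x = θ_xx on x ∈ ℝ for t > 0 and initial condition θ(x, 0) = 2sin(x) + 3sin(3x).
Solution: Moving frame: η = x + 2t, σ = t, θ = u(η,σ), so θ_t = u_σ + 2u_η and θ_xx = u_ηη.
Hence θ_t - 2θ_x = u_σ and the PDE becomes the heat equation u_σ = u_ηη on η ∈ ℝ.
Initial data: u(η,0) = θ(η,0) = 2sin(η) + 3sin(3η). Each mode sin(nη) decays as exp(-n²σ) on ℝ, so u(η,σ) = Σ c_n exp(-n²σ) sin(nη) with c_1=2, c_3=3: u(η,σ) = 2exp(-σ)sin(η) + 3exp(-9σ)sin(3η).
Substituting back: θ(x,t) = u(x + 2t, t).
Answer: θ(x, t) = 2exp(-t)sin(2t + x) + 3exp(-9t)sin(6t + 3x)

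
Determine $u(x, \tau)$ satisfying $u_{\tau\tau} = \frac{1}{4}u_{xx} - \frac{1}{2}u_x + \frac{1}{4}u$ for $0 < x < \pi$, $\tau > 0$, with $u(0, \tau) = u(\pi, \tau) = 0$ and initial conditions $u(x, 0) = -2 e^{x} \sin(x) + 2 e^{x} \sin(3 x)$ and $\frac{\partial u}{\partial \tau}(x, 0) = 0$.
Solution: Substitute $u = e^{x}w$, i.e. $w = e^{-x}u$.
By the product rule, $u_x = e^{x}(w_x + w)$, $u_{xx} = e^{x}(w_{xx} + 2w_x + w)$, $u_{\tau\tau} = e^{x}w_{\tau\tau}$.
Substituting into the PDE and dividing by $e^{x}$: $w_{\tau\tau} = \frac{1}{4}(w_{xx} + 2w_x + w) - \frac{1}{2}(w_x + w) + \frac{1}{4}w$.
The lower-order terms cancel, leaving the standard wave equation $w_{\tau\tau} = \frac{1}{4}w_{xx}$.
Initial data for $w$: $w(x,0) = e^{-x}u(x,0) = -2 \sin(x) + 2 \sin(3 x)$; $w_{\tau}(x,0) = e^{-x}u_{\tau}(x,0) = 0$. The boundary conditions carry over: $w(0,\tau) = w(\pi,\tau) = 0$.
Solve for $w$:
  Using separation of variables $w = X(x)T(\tau)$:
  Eigenfunctions: $\sin(nx)$, $n = 1, 2, 3, \ldots$
  General solution: $w(x, \tau) = \sum [A_n \cos(n \tau/2) + B_n \sin(n \tau/2)] \sin(nx)$
  From $w(x,0) = -2 \sin(x) + 2 \sin(3 x)$: $A_1=-2, A_3=2$. From $w_{\tau}(x,0) = 0$: all $B_n = 0$.
Hence $w(x,\tau) = -2 \sin(x) \cos(\tau/2) + 2 \sin(3 x) \cos(3 \tau/2)$.
Transform back: $u(x,\tau) = e^{x}w(x,\tau)$.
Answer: $u(x, \tau) = -2 e^{x} \sin(x) \cos(\tau/2) + 2 e^{x} \sin(3 x) \cos(3 \tau/2)$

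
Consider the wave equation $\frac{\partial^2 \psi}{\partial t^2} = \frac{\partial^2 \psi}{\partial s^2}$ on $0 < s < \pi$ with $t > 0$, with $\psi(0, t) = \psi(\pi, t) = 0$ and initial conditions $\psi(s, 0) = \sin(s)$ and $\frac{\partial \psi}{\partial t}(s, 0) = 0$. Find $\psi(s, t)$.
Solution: Separating variables: $\psi = \sum [A_n \cos(\omega_n t) + B_n \sin(\omega_n t)] \sin(ns)$, $\omega_n = n$. From ICs: $A_1=1$.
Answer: $\psi(s, t) = \sin(s) \cos(t)$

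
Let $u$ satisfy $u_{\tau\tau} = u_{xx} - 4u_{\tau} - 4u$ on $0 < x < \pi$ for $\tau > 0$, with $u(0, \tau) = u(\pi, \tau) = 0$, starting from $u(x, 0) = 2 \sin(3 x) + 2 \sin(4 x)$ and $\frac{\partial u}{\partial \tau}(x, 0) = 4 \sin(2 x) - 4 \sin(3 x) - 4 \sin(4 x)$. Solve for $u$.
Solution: Substitute $u = e^{-2\tau}w$.
Then $u_{\tau} = e^{-2\tau}(w_{\tau} - 2w)$, $u_{\tau\tau} = e^{-2\tau}(w_{\tau\tau} - 4w_{\tau} + 4w)$, $u_{xx} = e^{-2\tau}w_{xx}$; substituting and dividing by $e^{-2\tau}$, the lower-order terms cancel: $w_{\tau\tau} = w_{xx}$ (standard wave equation).
Data for $w$: $w(x,0) = u(x,0) = 2 \sin(3 x) + 2 \sin(4 x)$; $w_{\tau}(x,0) = u_{\tau}(x,0) + 2u(x,0) = 4 \sin(2 x)$. The boundary conditions carry over: $w(0,\tau) = w(\pi,\tau) = 0$.
Separating variables: $w = \sum [A_n \cos(\omega_n \tau) + B_n \sin(\omega_n \tau)] \sin(nx)$, $\omega_n = n$. From ICs ($B_n$ = velocity coefficient / $\omega_n$): $A_3=2, A_4=2, B_2=2$.
So $w(x,\tau) = 2 \sin(2 x) \sin(2 \tau) + 2 \sin(3 x) \cos(3 \tau) + 2 \sin(4 x) \cos(4 \tau)$, and $u(x,\tau) = e^{-2\tau}w(x,\tau)$.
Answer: $u(x, \tau) = 2 e^{-2 \tau} \sin(2 \tau) \sin(2 x) + 2 e^{-2 \tau} \sin(3 x) \cos(3 \tau) + 2 e^{-2 \tau} \sin(4 x) \cos(4 \tau)$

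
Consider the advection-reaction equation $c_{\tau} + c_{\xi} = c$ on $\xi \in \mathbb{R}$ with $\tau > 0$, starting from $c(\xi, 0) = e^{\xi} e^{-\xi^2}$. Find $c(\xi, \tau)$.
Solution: Substitute $c = e^{\xi}u$, i.e. $u = e^{-\xi}c$.
By the product rule, $c_{\xi} = e^{\xi}(u_{\xi} + u)$, $c_{\tau} = e^{\xi}u_{\tau}$.
Substituting into the PDE and dividing by $e^{\xi}$: $u_{\tau} + (u_{\xi} + u) = u$.
The lower-order terms cancel, leaving the standard advection equation $u_{\tau} + u_{\xi} = 0$.
Initial data for $u$: $u(\xi,0) = e^{-\xi}c(\xi,0) = e^{-\xi^2}$.
Solve for $u$:
  By method of characteristics (waves move right with speed 1):
  Along characteristics $\xi - \tau =$ const, $u$ is constant, so $u(\xi,\tau) = f(\xi - \tau)$ with $f = u( \cdot , 0)$.
Hence $u(\xi,\tau) = e^{-(\xi - \tau)^2}$.
Transform back: $c(\xi,\tau) = e^{\xi}u(\xi,\tau)$.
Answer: $c(\xi, \tau) = e^{\xi} e^{-(-\tau + \xi)^2}$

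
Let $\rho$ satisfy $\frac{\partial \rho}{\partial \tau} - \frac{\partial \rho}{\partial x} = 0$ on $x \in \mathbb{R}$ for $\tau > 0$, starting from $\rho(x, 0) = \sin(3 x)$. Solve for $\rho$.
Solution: By characteristics ($dx/d\tau = -1$), $\rho(x,\tau) = f(x + \tau)$ with $f = \rho( \cdot , 0)$.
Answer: $\rho(x, \tau) = \sin(3 \tau + 3 x)$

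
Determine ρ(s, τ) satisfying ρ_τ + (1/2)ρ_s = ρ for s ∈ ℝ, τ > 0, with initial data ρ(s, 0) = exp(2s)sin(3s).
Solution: Substitute ρ = exp(2s)u, i.e. u = exp(-2s)ρ.
By the product rule, ρ_s = exp(2s)(u_s + 2u), ρ_τ = exp(2s)u_τ.
Substituting into the PDE and dividing by exp(2s): u_τ + (1/2)(u_s + 2u) = u.
The lower-order terms cancel, leaving the standard advection equation u_τ + (1/2)u_s = 0.
Initial data for u: u(s,0) = exp(-2s)ρ(s,0) = sin(3s).
Solve for u:
  By method of characteristics (waves move right with speed 1/2):
  Along characteristics s - (1/2)τ = const, u is constant, so u(s,τ) = f(s - (1/2)τ) with f = u(·, 0).
Hence u(s,τ) = sin(3s - 3τ/2).
Transform back: ρ(s,τ) = exp(2s)u(s,τ).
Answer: ρ(s, τ) = exp(2s)sin(3s - 3τ/2)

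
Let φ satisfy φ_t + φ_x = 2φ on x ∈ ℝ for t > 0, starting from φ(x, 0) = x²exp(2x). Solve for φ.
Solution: Substitute φ = exp(2x)u.
Then φ_x = exp(2x)(u_x + 2u), φ_t = exp(2x)u_t; substituting and dividing by exp(2x), the lower-order terms cancel: u_t + u_x = 0 (standard advection equation).
Data for u: u(x,0) = exp(-2x)φ(x,0) = x².
By characteristics (dx/dt = 1), u(x,t) = f(x - t) with f = u(·, 0).
So u(x,t) = t² - 2tx + x², and φ(x,t) = exp(2x)u(x,t).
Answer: φ(x, t) = t²exp(2x) - 2txexp(2x) + x²exp(2x)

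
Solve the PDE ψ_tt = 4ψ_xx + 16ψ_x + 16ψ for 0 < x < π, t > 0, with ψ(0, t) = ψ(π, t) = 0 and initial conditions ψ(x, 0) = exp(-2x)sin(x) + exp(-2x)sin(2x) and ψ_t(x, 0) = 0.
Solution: Substitute ψ = exp(-2x)u, i.e. u = exp(2x)ψ.
By the product rule, ψ_x = exp(-2x)(u_x - 2u), ψ_xx = exp(-2x)(u_xx - 4u_x + 4u), ψ_tt = exp(-2x)u_tt.
Substituting into the PDE and dividing by exp(-2x): u_tt = 4(u_xx - 4u_x + 4u) + 16(u_x - 2u) + 16u.
The lower-order terms cancel, leaving the standard wave equation u_tt = 4u_xx.
Initial data for u: u(x,0) = exp(2x)ψ(x,0) = sin(x) + sin(2x); u_t(x,0) = exp(2x)ψ_t(x,0) = 0. The boundary conditions carry over: u(0,t) = u(π,t) = 0.
Solve for u:
  Using separation of variables u = X(x)T(t):
  Eigenfunctions: sin(nx), n = 1, 2, 3, ...
  General solution: u(x, t) = Σ [A_n cos(2n t) + B_n sin(2n t)] sin(nx)
  From u(x,0) = sin(x) + sin(2x): A_1=1, A_2=1. From u_t(x,0) = 0: all B_n = 0.
Hence u(x,t) = sin(x)cos(2t) + sin(2x)cos(4t).
Transform back: ψ(x,t) = exp(-2x)u(x,t).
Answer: ψ(x, t) = exp(-2x)sin(x)cos(2t) + exp(-2x)sin(2x)cos(4t)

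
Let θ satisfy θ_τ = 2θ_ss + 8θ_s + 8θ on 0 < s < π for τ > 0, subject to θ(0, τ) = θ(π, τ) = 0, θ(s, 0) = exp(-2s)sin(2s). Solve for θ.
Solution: Substitute θ = exp(-2s)u.
Then θ_s = exp(-2s)(u_s - 2u), θ_ss = exp(-2s)(u_ss - 4u_s + 4u), θ_τ = exp(-2s)u_τ; substituting and dividing by exp(-2s), the lower-order terms cancel: u_τ = 2u_ss (standard heat equation).
Data for u: u(s,0) = exp(2s)θ(s,0) = sin(2s). The boundary conditions carry over: u(0,τ) = u(π,τ) = 0.
Separating variables: u = Σ c_n exp(-2n²τ) sin(ns). From u(s,0) = sin(2s): c_2=1.
So u(s,τ) = exp(-8τ)sin(2s), and θ(s,τ) = exp(-2s)u(s,τ).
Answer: θ(s, τ) = exp(-2s)exp(-8τ)sin(2s)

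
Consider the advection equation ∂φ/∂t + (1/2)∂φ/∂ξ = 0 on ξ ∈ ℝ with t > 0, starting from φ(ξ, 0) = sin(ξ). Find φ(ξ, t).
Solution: By method of characteristics (waves move right with speed 1/2):
Along characteristics ξ - (1/2)t = const, φ is constant, so φ(ξ,t) = f(ξ - (1/2)t) with f = φ(·, 0).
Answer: φ(ξ, t) = -sin(t/2 - ξ)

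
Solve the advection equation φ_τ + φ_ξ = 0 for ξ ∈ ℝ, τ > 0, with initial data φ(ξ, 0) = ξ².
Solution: By characteristics (dξ/dτ = 1), φ(ξ,τ) = f(ξ - τ) with f = φ(·, 0).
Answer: φ(ξ, τ) = ξ² - 2ξτ + τ²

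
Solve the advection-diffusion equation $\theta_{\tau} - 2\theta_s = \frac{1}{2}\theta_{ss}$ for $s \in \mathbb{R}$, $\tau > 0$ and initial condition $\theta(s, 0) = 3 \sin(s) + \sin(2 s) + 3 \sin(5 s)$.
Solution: Moving frame: $\eta = s + 2\tau$, $\sigma = \tau$, $\theta = u(\eta,\sigma)$, so $\theta_{\tau} = u_{\sigma} + 2u_{\eta}$ and $\theta_{ss} = u_{\eta\eta}$.
Hence $\theta_{\tau} - 2\theta_s = u_{\sigma}$ and the PDE becomes the heat equation $u_{\sigma} = \frac{1}{2}u_{\eta\eta}$ on $\eta \in \mathbb{R}$.
Initial data: $u(\eta,0) = \theta(\eta,0) = 3 \sin(\eta) + \sin(2 \eta) + 3 \sin(5 \eta)$. Each mode $\sin(n\eta)$ decays as $e^{-n^2\sigma/2}$ on $\mathbb{R}$, so $u(\eta,\sigma) = \sum c_n e^{-n^2\sigma/2} \sin(n\eta)$ with $c_1=3, c_2=1, c_5=3$: $u(\eta,\sigma) = e^{-2 \sigma} \sin(2 \eta) + 3 e^{-\sigma/2} \sin(\eta) + 3 e^{-25 \sigma/2} \sin(5 \eta)$.
Substituting back: $\theta(s,\tau) = u(s + 2\tau, \tau)$.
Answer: $\theta(s, \tau) = e^{-2 \tau} \sin(4 \tau + 2 s) + 3 e^{-\tau/2} \sin(2 \tau + s) + 3 e^{-25 \tau/2} \sin(10 \tau + 5 s)$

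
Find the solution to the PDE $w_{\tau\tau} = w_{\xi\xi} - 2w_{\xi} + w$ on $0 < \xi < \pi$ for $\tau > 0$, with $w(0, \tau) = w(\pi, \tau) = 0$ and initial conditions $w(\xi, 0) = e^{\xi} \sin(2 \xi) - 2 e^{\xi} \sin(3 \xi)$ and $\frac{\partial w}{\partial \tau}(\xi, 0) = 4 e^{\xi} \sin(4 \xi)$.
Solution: Substitute $w = e^{\xi}u$, i.e. $u = e^{-\xi}w$.
By the product rule, $w_{\xi} = e^{\xi}(u_{\xi} + u)$, $w_{\xi\xi} = e^{\xi}(u_{\xi\xi} + 2u_{\xi} + u)$, $w_{\tau\tau} = e^{\xi}u_{\tau\tau}$.
Substituting into the PDE and dividing by $e^{\xi}$: $u_{\tau\tau} = (u_{\xi\xi} + 2u_{\xi} + u) - 2(u_{\xi} + u) + u$.
The lower-order terms cancel, leaving the standard wave equation $u_{\tau\tau} = u_{\xi\xi}$.
Initial data for $u$: $u(\xi,0) = e^{-\xi}w(\xi,0) = \sin(2 \xi) - 2 \sin(3 \xi)$; $u_{\tau}(\xi,0) = e^{-\xi}w_{\tau}(\xi,0) = 4 \sin(4 \xi)$. The boundary conditions carry over: $u(0,\tau) = u(\pi,\tau) = 0$.
Solve for $u$:
  Using separation of variables $u = X(\xi)T(\tau)$:
  Eigenfunctions: $\sin(n\xi)$, $n = 1, 2, 3, \ldots$
  General solution: $u(\xi, \tau) = \sum [A_n \cos(n \tau) + B_n \sin(n \tau)] \sin(n\xi)$
  From $u(\xi,0) = \sin(2 \xi) - 2 \sin(3 \xi)$: $A_2=1, A_3=-2$. From $u_{\tau}(\xi,0) = 4 \sin(4 \xi)$, using $u_{\tau}(\xi,0) = \sum \omega_n B_n \sin(n\xi)$ with $\omega_n = n$: $B_4 = 4/4 = 1$.
Hence $u(\xi,\tau) = \sin(2 \xi) \cos(2 \tau) - 2 \sin(3 \xi) \cos(3 \tau) + \sin(4 \xi) \sin(4 \tau)$.
Transform back: $w(\xi,\tau) = e^{\xi}u(\xi,\tau)$.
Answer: $w(\xi, \tau) = e^{\xi} \sin(4 \tau) \sin(4 \xi) + e^{\xi} \sin(2 \xi) \cos(2 \tau) - 2 e^{\xi} \sin(3 \xi) \cos(3 \tau)$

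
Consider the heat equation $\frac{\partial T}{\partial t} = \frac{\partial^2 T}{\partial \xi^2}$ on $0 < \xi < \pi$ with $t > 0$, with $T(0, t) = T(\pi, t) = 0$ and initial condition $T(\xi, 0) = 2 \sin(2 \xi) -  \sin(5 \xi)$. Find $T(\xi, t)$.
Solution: Using separation of variables $T = X(\xi)G(t)$:
Eigenfunctions: $\sin(n\xi)$, $n = 1, 2, 3, \ldots$
General solution: $T(\xi, t) = \sum c_n \sin(n\xi) e^{-n^2 t}$
Matching $T(\xi,0) = 2 \sin(2 \xi) - \sin(5 \xi)$ term by term: $c_2=2, c_5=-1$.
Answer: $T(\xi, t) = 2 e^{-4 t} \sin(2 \xi) -  e^{-25 t} \sin(5 \xi)$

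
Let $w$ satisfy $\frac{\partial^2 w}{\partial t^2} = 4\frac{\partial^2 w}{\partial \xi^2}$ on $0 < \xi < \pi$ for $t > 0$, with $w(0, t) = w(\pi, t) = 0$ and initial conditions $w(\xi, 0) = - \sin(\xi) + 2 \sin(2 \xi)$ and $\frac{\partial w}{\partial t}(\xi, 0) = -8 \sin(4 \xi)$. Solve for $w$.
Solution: Using separation of variables $w = X(\xi)T(t)$:
Eigenfunctions: $\sin(n\xi)$, $n = 1, 2, 3, \ldots$
General solution: $w(\xi, t) = \sum [A_n \cos(2n t) + B_n \sin(2n t)] \sin(n\xi)$
From $w(\xi,0) = - \sin(\xi) + 2 \sin(2 \xi)$: $A_1=-1, A_2=2$. From $w_t(\xi,0) = -8 \sin(4 \xi)$, using $w_t(\xi,0) = \sum \omega_n B_n \sin(n\xi)$ with $\omega_n = 2n$: $B_4 = (-8)/8 = -1$.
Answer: $w(\xi, t) = - \sin(\xi) \cos(2 t) + 2 \sin(2 \xi) \cos(4 t) -  \sin(4 \xi) \sin(8 t)$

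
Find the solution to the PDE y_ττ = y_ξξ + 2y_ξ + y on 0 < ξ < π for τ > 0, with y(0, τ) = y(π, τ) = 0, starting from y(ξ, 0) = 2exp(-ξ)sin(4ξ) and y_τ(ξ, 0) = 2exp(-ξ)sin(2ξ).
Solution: Substitute y = exp(-ξ)u.
Then y_ξ = exp(-ξ)(u_ξ - u), y_ξξ = exp(-ξ)(u_ξξ - 2u_ξ + u), y_ττ = exp(-ξ)u_ττ; substituting and dividing by exp(-ξ), the lower-order terms cancel: u_ττ = u_ξξ (standard wave equation).
Data for u: u(ξ,0) = exp(ξ)y(ξ,0) = 2sin(4ξ); u_τ(ξ,0) = exp(ξ)y_τ(ξ,0) = 2sin(2ξ). The boundary conditions carry over: u(0,τ) = u(π,τ) = 0.
Separating variables: u = Σ [A_n cos(ω_n τ) + B_n sin(ω_n τ)] sin(nξ), ω_n = n. From ICs (B_n = velocity coefficient / ω_n): A_4=2, B_2=1.
So u(ξ,τ) = sin(2ξ)sin(2τ) + 2sin(4ξ)cos(4τ), and y(ξ,τ) = exp(-ξ)u(ξ,τ).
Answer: y(ξ, τ) = exp(-ξ)sin(2ξ)sin(2τ) + 2exp(-ξ)sin(4ξ)cos(4τ)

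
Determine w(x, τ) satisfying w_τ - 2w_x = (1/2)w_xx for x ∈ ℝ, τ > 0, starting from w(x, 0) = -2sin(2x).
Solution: Change to a moving frame: let η = x + 2τ, σ = τ and write w(x,τ) = u(η,σ).
By the chain rule w_τ = u_σ + 2u_η, w_x = u_η, w_xx = u_ηη.
Then w_τ - 2w_x = u_σ: the advection term cancels and the PDE becomes the heat equation u_σ = (1/2)u_ηη on η ∈ ℝ.
Initial data: u(η,0) = w(η,0) = -2sin(2η).
On η ∈ ℝ each mode satisfies (sin(nη))″ = -n² sin(nη), so exp(-n²σ/2) sin(nη) solves the heat equation; by superposition u(η,σ) = Σ c_n exp(-n²σ/2) sin(nη).
Reading off the coefficients: c_2=-2, so u(η,σ) = -2exp(-2σ)sin(2η).
Substituting back η = x + 2τ, σ = τ: w(x,τ) = u(x + 2τ, τ).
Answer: w(x, τ) = -2exp(-2τ)sin(2x + 4τ)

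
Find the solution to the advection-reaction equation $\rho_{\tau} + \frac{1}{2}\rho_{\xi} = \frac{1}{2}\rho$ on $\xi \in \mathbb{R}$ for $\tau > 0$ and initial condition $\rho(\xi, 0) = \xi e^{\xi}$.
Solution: Substitute $\rho = e^{\xi}u$, i.e. $u = e^{-\xi}\rho$.
By the product rule, $\rho_{\xi} = e^{\xi}(u_{\xi} + u)$, $\rho_{\tau} = e^{\xi}u_{\tau}$.
Substituting into the PDE and dividing by $e^{\xi}$: $u_{\tau} + \frac{1}{2}(u_{\xi} + u) = \frac{1}{2}u$.
The lower-order terms cancel, leaving the standard advection equation $u_{\tau} + \frac{1}{2}u_{\xi} = 0$.
Initial data for $u$: $u(\xi,0) = e^{-\xi}\rho(\xi,0) = \xi$.
Solve for $u$:
  By method of characteristics (waves move right with speed 1/2):
  Along characteristics $\xi - \frac{1}{2}\tau =$ const, $u$ is constant, so $u(\xi,\tau) = f(\xi - \frac{1}{2}\tau)$ with $f = u( \cdot , 0)$.
Hence $u(\xi,\tau) = \xi - \frac{1}{2} \tau$.
Transform back: $\rho(\xi,\tau) = e^{\xi}u(\xi,\tau)$.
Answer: $\rho(\xi, \tau) = -\frac{1}{2} \tau e^{\xi} + \xi e^{\xi}$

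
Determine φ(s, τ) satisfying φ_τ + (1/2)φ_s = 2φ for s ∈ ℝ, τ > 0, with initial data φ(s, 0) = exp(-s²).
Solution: Substitute φ = exp(2τ)u.
Then φ_τ = exp(2τ)(u_τ + 2u), φ_s = exp(2τ)u_s; substituting and dividing by exp(2τ), the lower-order terms cancel: u_τ + (1/2)u_s = 0 (standard advection equation).
Data for u: u(s,0) = φ(s,0) = exp(-s²).
By characteristics (ds/dτ = 1/2), u(s,τ) = f(s - (1/2)τ) with f = u(·, 0).
So u(s,τ) = exp(-(s - τ/2)²), and φ(s,τ) = exp(2τ)u(s,τ).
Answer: φ(s, τ) = exp(2τ)exp(-(s - τ/2)²)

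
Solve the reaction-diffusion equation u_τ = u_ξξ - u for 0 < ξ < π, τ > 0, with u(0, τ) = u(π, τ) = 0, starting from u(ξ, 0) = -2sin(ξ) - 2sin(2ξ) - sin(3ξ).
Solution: Substitute u = exp(-τ)w.
Then u_τ = exp(-τ)(w_τ - w), u_ξξ = exp(-τ)w_ξξ; substituting and dividing by exp(-τ), the lower-order terms cancel: w_τ = w_ξξ (standard heat equation).
Data for w: w(ξ,0) = u(ξ,0) = -2sin(ξ) - 2sin(2ξ) - sin(3ξ). The boundary conditions carry over: w(0,τ) = w(π,τ) = 0.
Separating variables: w = Σ c_n exp(-n²τ) sin(nξ). From w(ξ,0) = -2sin(ξ) - 2sin(2ξ) - sin(3ξ): c_1=-2, c_2=-2, c_3=-1.
So w(ξ,τ) = -2exp(-τ)sin(ξ) - 2exp(-4τ)sin(2ξ) - exp(-9τ)sin(3ξ), and u(ξ,τ) = exp(-τ)w(ξ,τ).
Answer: u(ξ, τ) = -2exp(-2τ)sin(ξ) - 2exp(-5τ)sin(2ξ) - exp(-10τ)sin(3ξ)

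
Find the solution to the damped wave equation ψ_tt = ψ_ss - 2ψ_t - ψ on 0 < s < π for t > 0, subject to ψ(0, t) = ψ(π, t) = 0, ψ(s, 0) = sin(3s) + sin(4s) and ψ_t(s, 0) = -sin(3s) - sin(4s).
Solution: Substitute ψ = exp(-t)u.
Then ψ_t = exp(-t)(u_t - u), ψ_tt = exp(-t)(u_tt - 2u_t + u), ψ_ss = exp(-t)u_ss; substituting and dividing by exp(-t), the lower-order terms cancel: u_tt = u_ss (standard wave equation).
Data for u: u(s,0) = ψ(s,0) = sin(3s) + sin(4s); u_t(s,0) = ψ_t(s,0) + ψ(s,0) = 0. The boundary conditions carry over: u(0,t) = u(π,t) = 0.
Separating variables: u = Σ [A_n cos(ω_n t) + B_n sin(ω_n t)] sin(ns), ω_n = n. From ICs: A_3=1, A_4=1.
So u(s,t) = sin(3s)cos(3t) + sin(4s)cos(4t), and ψ(s,t) = exp(-t)u(s,t).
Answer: ψ(s, t) = exp(-t)sin(3s)cos(3t) + exp(-t)sin(4s)cos(4t)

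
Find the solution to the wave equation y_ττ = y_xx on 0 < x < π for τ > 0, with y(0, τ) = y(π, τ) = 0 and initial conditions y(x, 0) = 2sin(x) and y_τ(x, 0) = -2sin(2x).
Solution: Using separation of variables y = X(x)T(τ):
Eigenfunctions: sin(nx), n = 1, 2, 3, ...
General solution: y(x, τ) = Σ [A_n cos(n τ) + B_n sin(n τ)] sin(nx)
From y(x,0) = 2sin(x): A_1=2. From y_τ(x,0) = -2sin(2x), using y_τ(x,0) = Σ ω_n B_n sin(nx) with ω_n = n: B_2 = (-2)/2 = -1.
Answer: y(x, τ) = 2sin(x)cos(τ) - sin(2x)sin(2τ)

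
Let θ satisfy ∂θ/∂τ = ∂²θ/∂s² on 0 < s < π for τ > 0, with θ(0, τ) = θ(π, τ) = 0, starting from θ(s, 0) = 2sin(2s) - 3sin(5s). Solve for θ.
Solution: Separating variables: θ = Σ c_n exp(-n²τ) sin(ns). From θ(s,0) = 2sin(2s) - 3sin(5s): c_2=2, c_5=-3.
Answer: θ(s, τ) = 2exp(-4τ)sin(2s) - 3exp(-25τ)sin(5s)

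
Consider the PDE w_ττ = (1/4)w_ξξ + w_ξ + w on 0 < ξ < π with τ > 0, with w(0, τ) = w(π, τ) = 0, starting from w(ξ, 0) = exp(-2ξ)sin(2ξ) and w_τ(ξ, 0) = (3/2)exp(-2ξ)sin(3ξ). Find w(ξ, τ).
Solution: Substitute w = exp(-2ξ)u.
Then w_ξ = exp(-2ξ)(u_ξ - 2u), w_ξξ = exp(-2ξ)(u_ξξ - 4u_ξ + 4u), w_ττ = exp(-2ξ)u_ττ; substituting and dividing by exp(-2ξ), the lower-order terms cancel: u_ττ = (1/4)u_ξξ (standard wave equation).
Data for u: u(ξ,0) = exp(2ξ)w(ξ,0) = sin(2ξ); u_τ(ξ,0) = exp(2ξ)w_τ(ξ,0) = (3/2)sin(3ξ). The boundary conditions carry over: u(0,τ) = u(π,τ) = 0.
Separating variables: u = Σ [A_n cos(ω_n τ) + B_n sin(ω_n τ)] sin(nξ), ω_n = n/2. From ICs (B_n = velocity coefficient / ω_n): A_2=1, B_3=1.
So u(ξ,τ) = sin(2ξ)cos(τ) + sin(3ξ)sin(3τ/2), and w(ξ,τ) = exp(-2ξ)u(ξ,τ).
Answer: w(ξ, τ) = exp(-2ξ)sin(2ξ)cos(τ) + exp(-2ξ)sin(3ξ)sin(3τ/2)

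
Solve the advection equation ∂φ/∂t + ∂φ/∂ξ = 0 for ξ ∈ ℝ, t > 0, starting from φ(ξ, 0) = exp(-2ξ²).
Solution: By method of characteristics (waves move right with speed 1):
Along characteristics ξ - t = const, φ is constant, so φ(ξ,t) = f(ξ - t) with f = φ(·, 0).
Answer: φ(ξ, t) = exp(-2(-t + ξ)²)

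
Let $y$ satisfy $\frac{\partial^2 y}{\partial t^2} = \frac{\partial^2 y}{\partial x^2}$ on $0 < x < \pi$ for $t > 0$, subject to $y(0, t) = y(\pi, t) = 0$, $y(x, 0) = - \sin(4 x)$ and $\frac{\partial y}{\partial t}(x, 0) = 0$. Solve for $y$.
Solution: Using separation of variables $y = X(x)T(t)$:
Eigenfunctions: $\sin(nx)$, $n = 1, 2, 3, \ldots$
General solution: $y(x, t) = \sum [A_n \cos(n t) + B_n \sin(n t)] \sin(nx)$
From $y(x,0) = - \sin(4 x)$: $A_4=-1$. From $y_t(x,0) = 0$: all $B_n = 0$.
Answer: $y(x, t) = - \sin(4 x) \cos(4 t)$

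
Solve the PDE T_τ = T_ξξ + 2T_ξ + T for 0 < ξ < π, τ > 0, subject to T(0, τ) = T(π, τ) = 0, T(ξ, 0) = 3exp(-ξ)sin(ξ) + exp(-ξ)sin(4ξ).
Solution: Substitute T = exp(-ξ)u.
Then T_ξ = exp(-ξ)(u_ξ - u), T_ξξ = exp(-ξ)(u_ξξ - 2u_ξ + u), T_τ = exp(-ξ)u_τ; substituting and dividing by exp(-ξ), the lower-order terms cancel: u_τ = u_ξξ (standard heat equation).
Data for u: u(ξ,0) = exp(ξ)T(ξ,0) = 3sin(ξ) + sin(4ξ). The boundary conditions carry over: u(0,τ) = u(π,τ) = 0.
Separating variables: u = Σ c_n exp(-n²τ) sin(nξ). From u(ξ,0) = 3sin(ξ) + sin(4ξ): c_1=3, c_4=1.
So u(ξ,τ) = 3exp(-τ)sin(ξ) + exp(-16τ)sin(4ξ), and T(ξ,τ) = exp(-ξ)u(ξ,τ).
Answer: T(ξ, τ) = 3exp(-ξ)exp(-τ)sin(ξ) + exp(-ξ)exp(-16τ)sin(4ξ)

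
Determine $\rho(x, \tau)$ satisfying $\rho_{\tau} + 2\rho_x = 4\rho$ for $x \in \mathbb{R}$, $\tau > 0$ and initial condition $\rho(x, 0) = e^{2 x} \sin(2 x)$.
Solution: Substitute $\rho = e^{2x}u$.
Then $\rho_x = e^{2x}(u_x + 2u)$, $\rho_{\tau} = e^{2x}u_{\tau}$; substituting and dividing by $e^{2x}$, the lower-order terms cancel: $u_{\tau} + 2u_x = 0$ (standard advection equation).
Data for $u$: $u(x,0) = e^{-2x}\rho(x,0) = \sin(2 x)$.
By characteristics ($dx/d\tau = 2$), $u(x,\tau) = f(x - 2\tau)$ with $f = u( \cdot , 0)$.
So $u(x,\tau) = \sin(2 x - 4 \tau)$, and $\rho(x,\tau) = e^{2x}u(x,\tau)$.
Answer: $\rho(x, \tau) = - e^{2 x} \sin(4 \tau - 2 x)$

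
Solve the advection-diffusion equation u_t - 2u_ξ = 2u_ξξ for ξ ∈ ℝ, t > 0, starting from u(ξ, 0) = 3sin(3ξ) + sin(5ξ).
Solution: Change to a moving frame: let η = ξ + 2t, σ = t and write u(ξ,t) = w(η,σ).
By the chain rule u_t = w_σ + 2w_η, u_ξ = w_η, u_ξξ = w_ηη.
Then u_t - 2u_ξ = w_σ: the advection term cancels and the PDE becomes the heat equation w_σ = 2w_ηη on η ∈ ℝ.
Initial data: w(η,0) = u(η,0) = 3sin(3η) + sin(5η).
On η ∈ ℝ each mode satisfies (sin(nη))″ = -n² sin(nη), so exp(-2n²σ) sin(nη) solves the heat equation; by superposition w(η,σ) = Σ c_n exp(-2n²σ) sin(nη).
Reading off the coefficients: c_3=3, c_5=1, so w(η,σ) = 3exp(-18σ)sin(3η) + exp(-50σ)sin(5η).
Substituting back η = ξ + 2t, σ = t: u(ξ,t) = w(ξ + 2t, t).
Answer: u(ξ, t) = 3exp(-18t)sin(6t + 3ξ) + exp(-50t)sin(10t + 5ξ)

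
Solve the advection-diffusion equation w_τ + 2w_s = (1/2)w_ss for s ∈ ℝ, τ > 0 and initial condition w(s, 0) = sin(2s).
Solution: Moving frame: η = s - 2τ, σ = τ, w = u(η,σ), so w_τ = u_σ - 2u_η and w_ss = u_ηη.
Hence w_τ + 2w_s = u_σ and the PDE becomes the heat equation u_σ = (1/2)u_ηη on η ∈ ℝ.
Initial data: u(η,0) = w(η,0) = sin(2η). Each mode sin(nη) decays as exp(-n²σ/2) on ℝ, so u(η,σ) = Σ c_n exp(-n²σ/2) sin(nη) with c_2=1: u(η,σ) = exp(-2σ)sin(2η).
Substituting back: w(s,τ) = u(s - 2τ, τ).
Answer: w(s, τ) = exp(-2τ)sin(2s - 4τ)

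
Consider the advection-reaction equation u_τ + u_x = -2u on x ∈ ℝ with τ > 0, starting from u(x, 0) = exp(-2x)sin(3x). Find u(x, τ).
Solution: Substitute u = exp(-2x)w, i.e. w = exp(2x)u.
By the product rule, u_x = exp(-2x)(w_x - 2w), u_τ = exp(-2x)w_τ.
Substituting into the PDE and dividing by exp(-2x): w_τ + (w_x - 2w) = -2w.
The lower-order terms cancel, leaving the standard advection equation w_τ + w_x = 0.
Initial data for w: w(x,0) = exp(2x)u(x,0) = sin(3x).
Solve for w:
  By method of characteristics (waves move right with speed 1):
  Along characteristics x - τ = const, w is constant, so w(x,τ) = f(x - τ) with f = w(·, 0).
Hence w(x,τ) = sin(3x - 3τ).
Transform back: u(x,τ) = exp(-2x)w(x,τ).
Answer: u(x, τ) = exp(-2x)sin(3x - 3τ)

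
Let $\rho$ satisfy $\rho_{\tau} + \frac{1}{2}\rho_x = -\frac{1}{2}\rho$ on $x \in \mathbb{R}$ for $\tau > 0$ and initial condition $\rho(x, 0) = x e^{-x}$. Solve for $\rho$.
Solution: Substitute $\rho = e^{-x}u$.
Then $\rho_x = e^{-x}(u_x - u)$, $\rho_{\tau} = e^{-x}u_{\tau}$; substituting and dividing by $e^{-x}$, the lower-order terms cancel: $u_{\tau} + \frac{1}{2}u_x = 0$ (standard advection equation).
Data for $u$: $u(x,0) = e^{x}\rho(x,0) = x$.
By characteristics ($dx/d\tau = 1/2$), $u(x,\tau) = f(x - \frac{1}{2}\tau)$ with $f = u( \cdot , 0)$.
So $u(x,\tau) = x - \frac{1}{2} \tau$, and $\rho(x,\tau) = e^{-x}u(x,\tau)$.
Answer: $\rho(x, \tau) = -\frac{1}{2} \tau e^{-x} + x e^{-x}$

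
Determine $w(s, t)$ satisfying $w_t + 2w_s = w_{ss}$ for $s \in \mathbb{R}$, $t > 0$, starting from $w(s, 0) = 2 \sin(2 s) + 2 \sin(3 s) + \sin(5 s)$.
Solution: Moving frame: $\eta = s - 2t$, $\sigma = t$, $w = u(\eta,\sigma)$, so $w_t = u_{\sigma} - 2u_{\eta}$ and $w_{ss} = u_{\eta\eta}$.
Hence $w_t + 2w_s = u_{\sigma}$ and the PDE becomes the heat equation $u_{\sigma} = u_{\eta\eta}$ on $\eta \in \mathbb{R}$.
Initial data: $u(\eta,0) = w(\eta,0) = 2 \sin(2 \eta) + 2 \sin(3 \eta) + \sin(5 \eta)$. Each mode $\sin(n\eta)$ decays as $e^{-n^2\sigma}$ on $\mathbb{R}$, so $u(\eta,\sigma) = \sum c_n e^{-n^2\sigma} \sin(n\eta)$ with $c_2=2, c_3=2, c_5=1$: $u(\eta,\sigma) = 2 e^{-4 \sigma} \sin(2 \eta) + 2 e^{-9 \sigma} \sin(3 \eta) + e^{-25 \sigma} \sin(5 \eta)$.
Substituting back: $w(s,t) = u(s - 2t, t)$.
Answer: $w(s, t) = 2 e^{-4 t} \sin(2 s - 4 t) + 2 e^{-9 t} \sin(3 s - 6 t) + e^{-25 t} \sin(5 s - 10 t)$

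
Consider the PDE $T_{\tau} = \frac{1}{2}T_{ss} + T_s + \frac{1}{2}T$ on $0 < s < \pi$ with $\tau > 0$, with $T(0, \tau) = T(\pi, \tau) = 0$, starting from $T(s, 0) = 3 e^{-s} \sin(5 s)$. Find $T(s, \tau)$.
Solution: Substitute $T = e^{-s}u$, i.e. $u = e^{s}T$.
By the product rule, $T_s = e^{-s}(u_s - u)$, $T_{ss} = e^{-s}(u_{ss} - 2u_s + u)$, $T_{\tau} = e^{-s}u_{\tau}$.
Substituting into the PDE and dividing by $e^{-s}$: $u_{\tau} = \frac{1}{2}(u_{ss} - 2u_s + u) + (u_s - u) + \frac{1}{2}u$.
The lower-order terms cancel, leaving the standard heat equation $u_{\tau} = \frac{1}{2}u_{ss}$.
Initial data for $u$: $u(s,0) = e^{s}T(s,0) = 3 \sin(5 s)$. The boundary conditions carry over: $u(0,\tau) = u(\pi,\tau) = 0$.
Solve for $u$:
  Using separation of variables $u = X(s)G(\tau)$:
  Eigenfunctions: $\sin(ns)$, $n = 1, 2, 3, \ldots$
  General solution: $u(s, \tau) = \sum c_n \sin(ns) e^{-n^2 \tau/2}$
  Matching $u(s,0) = 3 \sin(5 s)$ term by term: $c_5=3$.
Hence $u(s,\tau) = 3 e^{-25 \tau/2} \sin(5 s)$.
Transform back: $T(s,\tau) = e^{-s}u(s,\tau)$.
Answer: $T(s, \tau) = 3 e^{-25 \tau/2} e^{-s} \sin(5 s)$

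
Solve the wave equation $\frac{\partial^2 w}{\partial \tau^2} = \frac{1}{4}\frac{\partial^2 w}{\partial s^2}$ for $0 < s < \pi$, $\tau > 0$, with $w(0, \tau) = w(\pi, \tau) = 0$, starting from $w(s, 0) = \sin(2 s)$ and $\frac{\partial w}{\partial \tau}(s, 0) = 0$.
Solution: Using separation of variables $w = X(s)T(\tau)$:
Eigenfunctions: $\sin(ns)$, $n = 1, 2, 3, \ldots$
General solution: $w(s, \tau) = \sum [A_n \cos(n \tau/2) + B_n \sin(n \tau/2)] \sin(ns)$
From $w(s,0) = \sin(2 s)$: $A_2=1$. From $w_{\tau}(s,0) = 0$: all $B_n = 0$.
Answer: $w(s, \tau) = \sin(2 s) \cos(\tau)$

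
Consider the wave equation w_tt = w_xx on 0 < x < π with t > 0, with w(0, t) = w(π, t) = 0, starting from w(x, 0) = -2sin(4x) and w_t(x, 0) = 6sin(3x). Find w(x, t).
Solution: Separating variables: w = Σ [A_n cos(ω_n t) + B_n sin(ω_n t)] sin(nx), ω_n = n. From ICs (B_n = velocity coefficient / ω_n): A_4=-2, B_3=2.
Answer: w(x, t) = 2sin(3t)sin(3x) - 2sin(4x)cos(4t)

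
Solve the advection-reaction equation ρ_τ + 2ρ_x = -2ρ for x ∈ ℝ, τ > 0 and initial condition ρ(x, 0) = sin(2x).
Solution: Substitute ρ = exp(-2τ)u, i.e. u = exp(2τ)ρ.
By the product rule, ρ_τ = exp(-2τ)(u_τ - 2u), ρ_x = exp(-2τ)u_x.
Substituting into the PDE and dividing by exp(-2τ): u_τ - 2u + 2u_x = -2u.
The lower-order terms cancel, leaving the standard advection equation u_τ + 2u_x = 0.
Initial data for u: u(x,0) = ρ(x,0) = sin(2x).
Solve for u:
  By method of characteristics (waves move right with speed 2):
  Along characteristics x - 2τ = const, u is constant, so u(x,τ) = f(x - 2τ) with f = u(·, 0).
Hence u(x,τ) = sin(2x - 4τ).
Transform back: ρ(x,τ) = exp(-2τ)u(x,τ).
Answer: ρ(x, τ) = exp(-2τ)sin(2x - 4τ)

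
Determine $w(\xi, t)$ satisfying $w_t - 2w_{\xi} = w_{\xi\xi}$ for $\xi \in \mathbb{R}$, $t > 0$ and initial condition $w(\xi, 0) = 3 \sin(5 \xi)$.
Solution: Change to a moving frame: let $\eta = \xi + 2t$, $\sigma = t$ and write $w(\xi,t) = u(\eta,\sigma)$.
By the chain rule $w_t = u_{\sigma} + 2u_{\eta}$, $w_{\xi} = u_{\eta}$, $w_{\xi\xi} = u_{\eta\eta}$.
Then $w_t - 2w_{\xi} = u_{\sigma}$: the advection term cancels and the PDE becomes the heat equation $u_{\sigma} = u_{\eta\eta}$ on $\eta \in \mathbb{R}$.
Initial data: $u(\eta,0) = w(\eta,0) = 3 \sin(5 \eta)$.
On $\eta \in \mathbb{R}$ each mode satisfies $(\sin(n\eta))'' = -n^2 \sin(n\eta)$, so $e^{-n^2\sigma} \sin(n\eta)$ solves the heat equation; by superposition $u(\eta,\sigma) = \sum c_n e^{-n^2\sigma} \sin(n\eta)$.
Reading off the coefficients: $c_5=3$, so $u(\eta,\sigma) = 3 e^{-25 \sigma} \sin(5 \eta)$.
Substituting back $\eta = \xi + 2t$, $\sigma = t$: $w(\xi,t) = u(\xi + 2t, t)$.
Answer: $w(\xi, t) = 3 e^{-25 t} \sin(5 \xi + 10 t)$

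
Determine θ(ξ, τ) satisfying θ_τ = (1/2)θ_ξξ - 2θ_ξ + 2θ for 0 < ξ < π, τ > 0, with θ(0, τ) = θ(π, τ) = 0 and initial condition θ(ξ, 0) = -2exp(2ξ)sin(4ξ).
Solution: Substitute θ = exp(2ξ)u.
Then θ_ξ = exp(2ξ)(u_ξ + 2u), θ_ξξ = exp(2ξ)(u_ξξ + 4u_ξ + 4u), θ_τ = exp(2ξ)u_τ; substituting and dividing by exp(2ξ), the lower-order terms cancel: u_τ = (1/2)u_ξξ (standard heat equation).
Data for u: u(ξ,0) = exp(-2ξ)θ(ξ,0) = -2sin(4ξ). The boundary conditions carry over: u(0,τ) = u(π,τ) = 0.
Separating variables: u = Σ c_n exp(-n²τ/2) sin(nξ). From u(ξ,0) = -2sin(4ξ): c_4=-2.
So u(ξ,τ) = -2exp(-8τ)sin(4ξ), and θ(ξ,τ) = exp(2ξ)u(ξ,τ).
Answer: θ(ξ, τ) = -2exp(2ξ)exp(-8τ)sin(4ξ)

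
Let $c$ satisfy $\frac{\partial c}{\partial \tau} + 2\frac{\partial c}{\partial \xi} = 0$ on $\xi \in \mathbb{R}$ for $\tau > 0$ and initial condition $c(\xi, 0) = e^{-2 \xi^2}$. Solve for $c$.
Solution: By characteristics ($d\xi/d\tau = 2$), $c(\xi,\tau) = f(\xi - 2\tau)$ with $f = c( \cdot , 0)$.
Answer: $c(\xi, \tau) = e^{-2 (-2 \tau + \xi)^2}$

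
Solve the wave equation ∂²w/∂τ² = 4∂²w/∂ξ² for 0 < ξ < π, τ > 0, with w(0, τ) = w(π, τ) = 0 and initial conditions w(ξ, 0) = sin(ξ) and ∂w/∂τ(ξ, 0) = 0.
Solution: Separating variables: w = Σ [A_n cos(ω_n τ) + B_n sin(ω_n τ)] sin(nξ), ω_n = 2n. From ICs: A_1=1.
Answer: w(ξ, τ) = sin(ξ)cos(2τ)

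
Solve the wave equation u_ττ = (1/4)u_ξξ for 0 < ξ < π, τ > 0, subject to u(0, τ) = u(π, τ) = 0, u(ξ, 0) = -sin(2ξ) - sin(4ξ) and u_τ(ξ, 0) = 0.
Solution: Using separation of variables u = X(ξ)T(τ):
Eigenfunctions: sin(nξ), n = 1, 2, 3, ...
General solution: u(ξ, τ) = Σ [A_n cos(n τ/2) + B_n sin(n τ/2)] sin(nξ)
From u(ξ,0) = -sin(2ξ) - sin(4ξ): A_2=-1, A_4=-1. From u_τ(ξ,0) = 0: all B_n = 0.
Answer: u(ξ, τ) = -sin(2ξ)cos(τ) - sin(4ξ)cos(2τ)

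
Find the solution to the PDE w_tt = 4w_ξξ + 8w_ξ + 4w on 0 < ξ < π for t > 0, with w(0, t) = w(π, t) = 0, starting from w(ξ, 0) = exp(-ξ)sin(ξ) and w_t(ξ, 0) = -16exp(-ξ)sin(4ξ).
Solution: Substitute w = exp(-ξ)u.
Then w_ξ = exp(-ξ)(u_ξ - u), w_ξξ = exp(-ξ)(u_ξξ - 2u_ξ + u), w_tt = exp(-ξ)u_tt; substituting and dividing by exp(-ξ), the lower-order terms cancel: u_tt = 4u_ξξ (standard wave equation).
Data for u: u(ξ,0) = exp(ξ)w(ξ,0) = sin(ξ); u_t(ξ,0) = exp(ξ)w_t(ξ,0) = -16sin(4ξ). The boundary conditions carry over: u(0,t) = u(π,t) = 0.
Separating variables: u = Σ [A_n cos(ω_n t) + B_n sin(ω_n t)] sin(nξ), ω_n = 2n. From ICs (B_n = velocity coefficient / ω_n): A_1=1, B_4=-2.
So u(ξ,t) = -2sin(8t)sin(4ξ) + sin(ξ)cos(2t), and w(ξ,t) = exp(-ξ)u(ξ,t).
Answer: w(ξ, t) = -2exp(-ξ)sin(8t)sin(4ξ) + exp(-ξ)sin(ξ)cos(2t)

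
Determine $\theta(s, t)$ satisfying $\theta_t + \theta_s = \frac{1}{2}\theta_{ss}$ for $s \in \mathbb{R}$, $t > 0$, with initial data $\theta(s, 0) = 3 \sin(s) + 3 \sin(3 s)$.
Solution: Change to a moving frame: let $\eta = s - t$, $\sigma = t$ and write $\theta(s,t) = u(\eta,\sigma)$.
By the chain rule $\theta_t = u_{\sigma} - u_{\eta}$, $\theta_s = u_{\eta}$, $\theta_{ss} = u_{\eta\eta}$.
Then $\theta_t + \theta_s = u_{\sigma}$: the advection term cancels and the PDE becomes the heat equation $u_{\sigma} = \frac{1}{2}u_{\eta\eta}$ on $\eta \in \mathbb{R}$.
Initial data: $u(\eta,0) = \theta(\eta,0) = 3 \sin(\eta) + 3 \sin(3 \eta)$.
On $\eta \in \mathbb{R}$ each mode satisfies $(\sin(n\eta))'' = -n^2 \sin(n\eta)$, so $e^{-n^2\sigma/2} \sin(n\eta)$ solves the heat equation; by superposition $u(\eta,\sigma) = \sum c_n e^{-n^2\sigma/2} \sin(n\eta)$.
Reading off the coefficients: $c_1=3, c_3=3$, so $u(\eta,\sigma) = 3 e^{-\sigma/2} \sin(\eta) + 3 e^{-9 \sigma/2} \sin(3 \eta)$.
Substituting back $\eta = s - t$, $\sigma = t$: $\theta(s,t) = u(s - t, t)$.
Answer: $\theta(s, t) = 3 e^{-t/2} \sin(s - t) + 3 e^{-9 t/2} \sin(3 s - 3 t)$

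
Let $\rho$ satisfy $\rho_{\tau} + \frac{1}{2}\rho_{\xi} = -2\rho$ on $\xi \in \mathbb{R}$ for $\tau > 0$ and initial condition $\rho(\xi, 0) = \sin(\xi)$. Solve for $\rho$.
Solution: Substitute $\rho = e^{-2\tau}u$, i.e. $u = e^{2\tau}\rho$.
By the product rule, $\rho_{\tau} = e^{-2\tau}(u_{\tau} - 2u)$, $\rho_{\xi} = e^{-2\tau}u_{\xi}$.
Substituting into the PDE and dividing by $e^{-2\tau}$: $u_{\tau} - 2u + \frac{1}{2}u_{\xi} = -2u$.
The lower-order terms cancel, leaving the standard advection equation $u_{\tau} + \frac{1}{2}u_{\xi} = 0$.
Initial data for $u$: $u(\xi,0) = \rho(\xi,0) = \sin(\xi)$.
Solve for $u$:
  By method of characteristics (waves move right with speed 1/2):
  Along characteristics $\xi - \frac{1}{2}\tau =$ const, $u$ is constant, so $u(\xi,\tau) = f(\xi - \frac{1}{2}\tau)$ with $f = u( \cdot , 0)$.
Hence $u(\xi,\tau) = \sin(\xi - \tau/2)$.
Transform back: $\rho(\xi,\tau) = e^{-2\tau}u(\xi,\tau)$.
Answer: $\rho(\xi, \tau) = - e^{-2 \tau} \sin(\tau/2 - \xi)$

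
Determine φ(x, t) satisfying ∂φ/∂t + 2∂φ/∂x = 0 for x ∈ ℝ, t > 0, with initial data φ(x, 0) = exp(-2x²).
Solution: By characteristics (dx/dt = 2), φ(x,t) = f(x - 2t) with f = φ(·, 0).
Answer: φ(x, t) = exp(-2(-2t + x)²)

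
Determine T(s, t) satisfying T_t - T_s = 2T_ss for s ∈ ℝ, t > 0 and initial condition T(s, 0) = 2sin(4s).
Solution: Moving frame: η = s + t, σ = t, T = u(η,σ), so T_t = u_σ + u_η and T_ss = u_ηη.
Hence T_t - T_s = u_σ and the PDE becomes the heat equation u_σ = 2u_ηη on η ∈ ℝ.
Initial data: u(η,0) = T(η,0) = 2sin(4η). Each mode sin(nη) decays as exp(-2n²σ) on ℝ, so u(η,σ) = Σ c_n exp(-2n²σ) sin(nη) with c_4=2: u(η,σ) = 2exp(-32σ)sin(4η).
Substituting back: T(s,t) = u(s + t, t).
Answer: T(s, t) = 2exp(-32t)sin(4s + 4t)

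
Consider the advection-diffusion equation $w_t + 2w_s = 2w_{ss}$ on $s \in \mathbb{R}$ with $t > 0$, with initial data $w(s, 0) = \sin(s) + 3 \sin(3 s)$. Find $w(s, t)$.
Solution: Change to a moving frame: let $\eta = s - 2t$, $\sigma = t$ and write $w(s,t) = u(\eta,\sigma)$.
By the chain rule $w_t = u_{\sigma} - 2u_{\eta}$, $w_s = u_{\eta}$, $w_{ss} = u_{\eta\eta}$.
Then $w_t + 2w_s = u_{\sigma}$: the advection term cancels and the PDE becomes the heat equation $u_{\sigma} = 2u_{\eta\eta}$ on $\eta \in \mathbb{R}$.
Initial data: $u(\eta,0) = w(\eta,0) = \sin(\eta) + 3 \sin(3 \eta)$.
On $\eta \in \mathbb{R}$ each mode satisfies $(\sin(n\eta))'' = -n^2 \sin(n\eta)$, so $e^{-2n^2\sigma} \sin(n\eta)$ solves the heat equation; by superposition $u(\eta,\sigma) = \sum c_n e^{-2n^2\sigma} \sin(n\eta)$.
Reading off the coefficients: $c_1=1, c_3=3$, so $u(\eta,\sigma) = e^{-2 \sigma} \sin(\eta) + 3 e^{-18 \sigma} \sin(3 \eta)$.
Substituting back $\eta = s - 2t$, $\sigma = t$: $w(s,t) = u(s - 2t, t)$.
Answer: $w(s, t) = e^{-2 t} \sin(s - 2 t) + 3 e^{-18 t} \sin(3 s - 6 t)$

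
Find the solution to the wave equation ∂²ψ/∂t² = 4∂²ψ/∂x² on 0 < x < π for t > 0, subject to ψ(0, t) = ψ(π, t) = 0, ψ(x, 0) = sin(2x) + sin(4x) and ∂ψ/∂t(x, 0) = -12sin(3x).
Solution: Separating variables: ψ = Σ [A_n cos(ω_n t) + B_n sin(ω_n t)] sin(nx), ω_n = 2n. From ICs (B_n = velocity coefficient / ω_n): A_2=1, A_4=1, B_3=-2.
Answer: ψ(x, t) = -2sin(6t)sin(3x) + sin(2x)cos(4t) + sin(4x)cos(8t)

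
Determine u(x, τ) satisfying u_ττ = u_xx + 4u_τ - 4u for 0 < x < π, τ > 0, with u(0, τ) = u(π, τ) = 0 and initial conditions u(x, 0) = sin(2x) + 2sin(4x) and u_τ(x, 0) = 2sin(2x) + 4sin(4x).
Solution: Substitute u = exp(2τ)w, i.e. w = exp(-2τ)u.
By the product rule, u_τ = exp(2τ)(w_τ + 2w), u_ττ = exp(2τ)(w_ττ + 4w_τ + 4w), u_xx = exp(2τ)w_xx.
Substituting into the PDE and dividing by exp(2τ): w_ττ + 4w_τ + 4w = w_xx + 4(w_τ + 2w) - 4w.
The lower-order terms cancel, leaving the standard wave equation w_ττ = w_xx.
Initial data for w: w(x,0) = u(x,0) = sin(2x) + 2sin(4x); w_τ(x,0) = u_τ(x,0) - 2u(x,0) = 0. The boundary conditions carry over: w(0,τ) = w(π,τ) = 0.
Solve for w:
  Using separation of variables w = X(x)T(τ):
  Eigenfunctions: sin(nx), n = 1, 2, 3, ...
  General solution: w(x, τ) = Σ [A_n cos(n τ) + B_n sin(n τ)] sin(nx)
  From w(x,0) = sin(2x) + 2sin(4x): A_2=1, A_4=2. From w_τ(x,0) = 0: all B_n = 0.
Hence w(x,τ) = sin(2x)cos(2τ) + 2sin(4x)cos(4τ).
Transform back: u(x,τ) = exp(2τ)w(x,τ).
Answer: u(x, τ) = exp(2τ)sin(2x)cos(2τ) + 2exp(2τ)sin(4x)cos(4τ)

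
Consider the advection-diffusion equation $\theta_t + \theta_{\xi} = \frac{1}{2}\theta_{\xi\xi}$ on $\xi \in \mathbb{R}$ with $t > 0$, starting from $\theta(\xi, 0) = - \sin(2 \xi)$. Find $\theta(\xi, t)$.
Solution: Change to a moving frame: let $\eta = \xi - t$, $\sigma = t$ and write $\theta(\xi,t) = u(\eta,\sigma)$.
By the chain rule $\theta_t = u_{\sigma} - u_{\eta}$, $\theta_{\xi} = u_{\eta}$, $\theta_{\xi\xi} = u_{\eta\eta}$.
Then $\theta_t + \theta_{\xi} = u_{\sigma}$: the advection term cancels and the PDE becomes the heat equation $u_{\sigma} = \frac{1}{2}u_{\eta\eta}$ on $\eta \in \mathbb{R}$.
Initial data: $u(\eta,0) = \theta(\eta,0) = - \sin(2 \eta)$.
On $\eta \in \mathbb{R}$ each mode satisfies $(\sin(n\eta))'' = -n^2 \sin(n\eta)$, so $e^{-n^2\sigma/2} \sin(n\eta)$ solves the heat equation; by superposition $u(\eta,\sigma) = \sum c_n e^{-n^2\sigma/2} \sin(n\eta)$.
Reading off the coefficients: $c_2=-1$, so $u(\eta,\sigma) = - e^{-2 \sigma} \sin(2 \eta)$.
Substituting back $\eta = \xi - t$, $\sigma = t$: $\theta(\xi,t) = u(\xi - t, t)$.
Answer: $\theta(\xi, t) = - e^{-2 t} \sin(2 \xi - 2 t)$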